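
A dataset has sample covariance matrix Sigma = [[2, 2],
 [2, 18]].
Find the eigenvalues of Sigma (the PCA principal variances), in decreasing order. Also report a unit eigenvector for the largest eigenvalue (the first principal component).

Step 1 — characteristic polynomial of 2×2 Sigma:
  det(Sigma - λI) = λ² - trace · λ + det = 0.
  trace = 2 + 18 = 20, det = 2·18 - (2)² = 32.
Step 2 — discriminant:
  Δ = trace² - 4·det = 400 - 128 = 272.
Step 3 — eigenvalues:
  λ = (trace ± √Δ)/2 = (20 ± 16.4924)/2,
  λ_1 = 18.2462,  λ_2 = 1.7538.

Step 4 — unit eigenvector for λ_1: solve (Sigma - λ_1 I)v = 0. First row:
  (2 - 18.2462)·v_x + (2)·v_y = 0, i.e. (-16.2462)·v_x + (2)·v_y = 0,
  so v ∝ (b, λ_1 - a) = (2, 16.2462) = u.
  ||u|| = √((2)² + (16.2462)²) = √(267.9394) ≈ 16.3689,
  v_1 = u/||u|| ≈ (0.1222, 0.9925) (||v_1|| = 1).

λ_1 = 18.2462,  λ_2 = 1.7538;  v_1 ≈ (0.1222, 0.9925)


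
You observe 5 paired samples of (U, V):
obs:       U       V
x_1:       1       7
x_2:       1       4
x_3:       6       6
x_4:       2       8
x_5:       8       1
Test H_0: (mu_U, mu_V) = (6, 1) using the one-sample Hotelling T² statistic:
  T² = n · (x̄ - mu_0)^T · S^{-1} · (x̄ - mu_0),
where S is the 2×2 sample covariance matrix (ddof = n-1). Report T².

Step 1 — sample mean vector:
  mean(U) = (1 + 1 + 6 + 2 + 8) / 5 = 18/5 = 3.6
  mean(V) = (7 + 4 + 6 + 8 + 1) / 5 = 26/5 = 5.2
  x̄ = (3.6, 5.2),  deviation x̄ - mu_0 = (3.6, 5.2) - (6, 1) = (-2.4, 4.2).

Step 2 — sample covariance matrix, S[i,j] = (1/(n-1)) · Σ_k (x_{k,i} - mean_i) · (x_{k,j} - mean_j), divisor n-1 = 4:
  S[U,U] = ((-2.6)·(-2.6) + (-2.6)·(-2.6) + (2.4)·(2.4) + (-1.6)·(-1.6) + (4.4)·(4.4)) / 4 = 41.2/4 = 10.3
  S[U,V] = ((-2.6)·(1.8) + (-2.6)·(-1.2) + (2.4)·(0.8) + (-1.6)·(2.8) + (4.4)·(-4.2)) / 4 = -22.6/4 = -5.65
  S[V,V] = ((1.8)·(1.8) + (-1.2)·(-1.2) + (0.8)·(0.8) + (2.8)·(2.8) + (-4.2)·(-4.2)) / 4 = 30.8/4 = 7.7
  S = [[10.3, -5.65],
 [-5.65, 7.7]].

Step 3 — invert S. det(S) = 10.3·7.7 - (-5.65)² = 47.3875.
  S^{-1} = (1/det) · [[d, -b], [-b, a]] = [[0.1625, 0.1192],
 [0.1192, 0.2174]].

Step 4 — quadratic form (x̄ - mu_0)^T · S^{-1} · (x̄ - mu_0):
  S^{-1} · (x̄ - mu_0) = (0.1108, 0.6267),
  (x̄ - mu_0)^T · [...] = (-2.4)·(0.1108) + (4.2)·(0.6267) = 2.3664.

Step 5 — scale by n: T² = 5 · 2.3664 = 11.8322.

T² ≈ 11.8322


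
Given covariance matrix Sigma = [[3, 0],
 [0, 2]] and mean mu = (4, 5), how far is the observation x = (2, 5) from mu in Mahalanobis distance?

Step 1 — centre the observation: (x - mu) = (-2, 0).

Step 2 — invert Sigma. det(Sigma) = 3·2 - (0)² = 6.
  Sigma^{-1} = (1/det) · [[d, -b], [-b, a]] = [[0.3333, 0],
 [0, 0.5]].

Step 3 — form the quadratic (x - mu)^T · Sigma^{-1} · (x - mu):
  Sigma^{-1} · (x - mu) = (-0.6667, 0).
  (x - mu)^T · [Sigma^{-1} · (x - mu)] = (-2)·(-0.6667) + (0)·(0) = 1.3333.

Step 4 — take square root: d = √(1.3333) ≈ 1.1547.

d(x, mu) = √(1.3333) ≈ 1.1547


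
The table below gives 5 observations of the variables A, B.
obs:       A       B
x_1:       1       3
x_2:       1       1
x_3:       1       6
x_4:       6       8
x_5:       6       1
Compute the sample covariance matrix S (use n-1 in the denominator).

Step 1 — column means:
  mean(A) = (1 + 1 + 1 + 6 + 6) / 5 = 15/5 = 3
  mean(B) = (3 + 1 + 6 + 8 + 1) / 5 = 19/5 = 3.8

Step 2 — sample covariance S[i,j] = (1/(n-1)) · Σ_k (x_{k,i} - mean_i) · (x_{k,j} - mean_j), with n-1 = 4.
  S[A,A] = ((-2)·(-2) + (-2)·(-2) + (-2)·(-2) + (3)·(3) + (3)·(3)) / 4 = 30/4 = 7.5
  S[A,B] = ((-2)·(-0.8) + (-2)·(-2.8) + (-2)·(2.2) + (3)·(4.2) + (3)·(-2.8)) / 4 = 7/4 = 1.75
  S[B,B] = ((-0.8)·(-0.8) + (-2.8)·(-2.8) + (2.2)·(2.2) + (4.2)·(4.2) + (-2.8)·(-2.8)) / 4 = 38.8/4 = 9.7

S is symmetric (S[j,i] = S[i,j]). Assembling:

S = [[7.5, 1.75],
 [1.75, 9.7]]


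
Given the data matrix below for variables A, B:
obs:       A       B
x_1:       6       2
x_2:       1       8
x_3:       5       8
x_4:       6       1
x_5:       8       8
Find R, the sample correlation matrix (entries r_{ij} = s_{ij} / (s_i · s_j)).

Step 1 — column means:
  mean(A) = (6 + 1 + 5 + 6 + 8) / 5 = 26/5 = 5.2
  mean(B) = (2 + 8 + 8 + 1 + 8) / 5 = 27/5 = 5.4

Step 2 — sample variances and covariances s[i,j] = (1/(n-1)) · Σ_k (x_{k,i} - mean_i) · (x_{k,j} - mean_j), with n-1 = 4:
  s[A,A] = ((0.8)·(0.8) + (-4.2)·(-4.2) + (-0.2)·(-0.2) + (0.8)·(0.8) + (2.8)·(2.8)) / 4 = 26.8/4 = 6.7
  s[A,B] = ((0.8)·(-3.4) + (-4.2)·(2.6) + (-0.2)·(2.6) + (0.8)·(-4.4) + (2.8)·(2.6)) / 4 = -10.4/4 = -2.6
  s[B,B] = ((-3.4)·(-3.4) + (2.6)·(2.6) + (2.6)·(2.6) + (-4.4)·(-4.4) + (2.6)·(2.6)) / 4 = 51.2/4 = 12.8
  Sample standard deviations s_i = √(s[i,i]):
  s(A) = √(6.7) = 2.5884
  s(B) = √(12.8) = 3.5777

Step 3 — r_{ij} = s_{ij} / (s_i · s_j):
  r[A,A] = 1 (diagonal).
  r[A,B] = -2.6 / (2.5884 · 3.5777) = -2.6 / 9.2607 = -0.2808
  r[B,B] = 1 (diagonal).

R is symmetric with unit diagonal. Assembling:

R = [[1, -0.2808],
 [-0.2808, 1]]


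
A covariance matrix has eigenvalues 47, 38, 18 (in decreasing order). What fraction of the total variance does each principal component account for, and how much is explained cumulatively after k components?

Step 1 — total variance = trace(Sigma) = Σ λ_i = 47 + 38 + 18 = 103.

Step 2 — fraction explained by component i = λ_i / Σ λ:
  PC1: 47/103 = 0.4563
  PC2: 38/103 = 0.3689
  PC3: 18/103 = 0.1748

Step 3 — cumulative fraction after k components = (λ_1 + ... + λ_k) / Σ λ:
  k = 1: 47/103 = 0.4563
  k = 2: (47 + 38)/103 = 85/103 = 0.8252
  k = 3: (47 + 38 + 18)/103 = 103/103 = 1

Summary (fraction, with percent):

explained: PC1 0.4563 (45.63%), PC2 0.3689 (36.89%), PC3 0.1748 (17.48%);  cumulative: 0.4563, 0.8252, 1


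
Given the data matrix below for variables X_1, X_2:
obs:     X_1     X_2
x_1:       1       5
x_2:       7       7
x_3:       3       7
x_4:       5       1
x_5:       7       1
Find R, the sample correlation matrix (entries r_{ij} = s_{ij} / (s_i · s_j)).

Step 1 — column means:
  mean(X_1) = (1 + 7 + 3 + 5 + 7) / 5 = 23/5 = 4.6
  mean(X_2) = (5 + 7 + 7 + 1 + 1) / 5 = 21/5 = 4.2

Step 2 — sample variances and covariances s[i,j] = (1/(n-1)) · Σ_k (x_{k,i} - mean_i) · (x_{k,j} - mean_j), with n-1 = 4:
  s[X_1,X_1] = ((-3.6)·(-3.6) + (2.4)·(2.4) + (-1.6)·(-1.6) + (0.4)·(0.4) + (2.4)·(2.4)) / 4 = 27.2/4 = 6.8
  s[X_1,X_2] = ((-3.6)·(0.8) + (2.4)·(2.8) + (-1.6)·(2.8) + (0.4)·(-3.2) + (2.4)·(-3.2)) / 4 = -9.6/4 = -2.4
  s[X_2,X_2] = ((0.8)·(0.8) + (2.8)·(2.8) + (2.8)·(2.8) + (-3.2)·(-3.2) + (-3.2)·(-3.2)) / 4 = 36.8/4 = 9.2
  Sample standard deviations s_i = √(s[i,i]):
  s(X_1) = √(6.8) = 2.6077
  s(X_2) = √(9.2) = 3.0332

Step 3 — r_{ij} = s_{ij} / (s_i · s_j):
  r[X_1,X_1] = 1 (diagonal).
  r[X_1,X_2] = -2.4 / (2.6077 · 3.0332) = -2.4 / 7.9095 = -0.3034
  r[X_2,X_2] = 1 (diagonal).

R is symmetric with unit diagonal. Assembling:

R = [[1, -0.3034],
 [-0.3034, 1]]


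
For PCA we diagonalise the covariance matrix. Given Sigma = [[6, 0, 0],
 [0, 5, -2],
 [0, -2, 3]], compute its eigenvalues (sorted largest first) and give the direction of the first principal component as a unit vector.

Step 1 — characteristic polynomial p(λ) = det(λI - Sigma) = λ³ - tr·λ² + c_1·λ - det, where tr = trace, c_1 = sum of the principal 2×2 minors, det = det(Sigma):
  tr = 6 + 5 + 3 = 14,
  c_1 = (6·5 - (0)²) + (6·3 - (0)²) + (5·3 - (-2)²) = 30 + 18 + 11 = 59,
  det = 6·(5·3 - (-2)²) - (0)·((0)·3 - (-2)·(0)) + (0)·((0)·(-2) - 5·(0)) = 6·(11) - (0)·(0) + (0)·(0) = 66.
  So p(λ) = λ³ - 14λ² + 59λ - 66.
Step 2 — look for an integer root (rational root theorem: any rational root is an integer divisor of 66). Testing λ = 6:
  p(6) = 216 - 504 + 354 - 66 = 0  ✓
  Dividing out (λ - 6): p(λ) = (λ - 6)(λ² - 8λ + 11).
Step 3 — remaining eigenvalues from the quadratic λ² - 8λ + 11 = 0:
  Δ = 8² - 4·11 = 64 - 44 = 20,  λ = (8 ± √20)/2 = (8 ± 4.4721)/2 ≈ 6.2361 or 1.7639.
  Sorted: λ_1 = 6.2361,  λ_2 = 6,  λ_3 = 1.7639  (check: sum = 14 = tr ✓).

Step 4 — unit eigenvector for λ_1 ≈ 6.2361: v spans the null space of (Sigma - λ_1 I), whose rows are
  r_1 = (-0.2361, 0, 0),  r_2 = (0, -1.2361, -2),  r_3 = (0, -2, -3.2361).
  v is orthogonal to every row, so take v ∝ r_1 × r_2 = ((0)·(-2) - (0)·(-1.2361), (0)·(0) - (-0.2361)·(-2), (-0.2361)·(-1.2361) - (0)·(0)) ≈ (0, -0.4721, 0.2918).
  Rescale (multiply by -1 so the first nonzero entry is positive): u = (0, 0.4721, -0.2918).
  ||u|| = √((0)² + (0.4721)² + (-0.2918)²) = √(0.3081) ≈ 0.555,  v_1 = u/||u|| ≈ (0, 0.8507, -0.5257) (||v_1|| = 1).

λ_1 = 6.2361,  λ_2 = 6,  λ_3 = 1.7639;  v_1 ≈ (0, 0.8507, -0.5257)


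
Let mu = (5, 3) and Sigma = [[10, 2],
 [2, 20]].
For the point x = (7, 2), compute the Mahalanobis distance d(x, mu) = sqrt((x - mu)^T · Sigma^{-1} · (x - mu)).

Step 1 — centre the observation: (x - mu) = (2, -1).

Step 2 — invert Sigma. det(Sigma) = 10·20 - (2)² = 196.
  Sigma^{-1} = (1/det) · [[d, -b], [-b, a]] = [[0.102, -0.0102],
 [-0.0102, 0.051]].

Step 3 — form the quadratic (x - mu)^T · Sigma^{-1} · (x - mu):
  Sigma^{-1} · (x - mu) = (0.2143, -0.0714).
  (x - mu)^T · [Sigma^{-1} · (x - mu)] = (2)·(0.2143) + (-1)·(-0.0714) = 0.5.

Step 4 — take square root: d = √(0.5) ≈ 0.7071.

d(x, mu) = √(0.5) ≈ 0.7071


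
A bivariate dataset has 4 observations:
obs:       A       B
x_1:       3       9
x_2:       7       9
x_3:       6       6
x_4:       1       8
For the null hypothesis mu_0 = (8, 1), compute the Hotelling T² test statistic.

Step 1 — sample mean vector:
  mean(A) = (3 + 7 + 6 + 1) / 4 = 17/4 = 4.25
  mean(B) = (9 + 9 + 6 + 8) / 4 = 32/4 = 8
  x̄ = (4.25, 8),  deviation x̄ - mu_0 = (4.25, 8) - (8, 1) = (-3.75, 7).

Step 2 — sample covariance matrix, S[i,j] = (1/(n-1)) · Σ_k (x_{k,i} - mean_i) · (x_{k,j} - mean_j), divisor n-1 = 3:
  S[A,A] = ((-1.25)·(-1.25) + (2.75)·(2.75) + (1.75)·(1.75) + (-3.25)·(-3.25)) / 3 = 22.75/3 = 7.5833
  S[A,B] = ((-1.25)·(1) + (2.75)·(1) + (1.75)·(-2) + (-3.25)·(0)) / 3 = -2/3 = -0.6667
  S[B,B] = ((1)·(1) + (1)·(1) + (-2)·(-2) + (0)·(0)) / 3 = 6/3 = 2
  S = [[7.5833, -0.6667],
 [-0.6667, 2]].

Step 3 — invert S. det(S) = 7.5833·2 - (-0.6667)² = 14.7222.
  S^{-1} = (1/det) · [[d, -b], [-b, a]] = [[0.1358, 0.0453],
 [0.0453, 0.5151]].

Step 4 — quadratic form (x̄ - mu_0)^T · S^{-1} · (x̄ - mu_0):
  S^{-1} · (x̄ - mu_0) = (-0.1925, 3.4358),
  (x̄ - mu_0)^T · [...] = (-3.75)·(-0.1925) + (7)·(3.4358) = 24.7726.

Step 5 — scale by n: T² = 4 · 24.7726 = 99.0906.

T² ≈ 99.0906


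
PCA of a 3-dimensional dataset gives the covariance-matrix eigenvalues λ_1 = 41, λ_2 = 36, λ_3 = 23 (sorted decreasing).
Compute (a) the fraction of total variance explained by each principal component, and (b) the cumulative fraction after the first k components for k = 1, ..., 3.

Step 1 — total variance = trace(Sigma) = Σ λ_i = 41 + 36 + 23 = 100.

Step 2 — fraction explained by component i = λ_i / Σ λ:
  PC1: 41/100 = 0.41
  PC2: 36/100 = 0.36
  PC3: 23/100 = 0.23

Step 3 — cumulative fraction after k components = (λ_1 + ... + λ_k) / Σ λ:
  k = 1: 41/100 = 0.41
  k = 2: (41 + 36)/100 = 77/100 = 0.77
  k = 3: (41 + 36 + 23)/100 = 100/100 = 1

Summary (fraction, with percent):

explained: PC1 0.41 (41%), PC2 0.36 (36%), PC3 0.23 (23%);  cumulative: 0.41, 0.77, 1


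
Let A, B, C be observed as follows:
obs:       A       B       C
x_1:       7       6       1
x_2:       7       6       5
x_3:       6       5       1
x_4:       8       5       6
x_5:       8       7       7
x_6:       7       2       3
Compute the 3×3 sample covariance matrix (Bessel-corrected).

Step 1 — column means:
  mean(A) = (7 + 7 + 6 + 8 + 8 + 7) / 6 = 43/6 = 7.1667
  mean(B) = (6 + 6 + 5 + 5 + 7 + 2) / 6 = 31/6 = 5.1667
  mean(C) = (1 + 5 + 1 + 6 + 7 + 3) / 6 = 23/6 = 3.8333

Step 2 — sample covariance S[i,j] = (1/(n-1)) · Σ_k (x_{k,i} - mean_i) · (x_{k,j} - mean_j), with n-1 = 5.
  S[A,A] = ((-0.1667)·(-0.1667) + (-0.1667)·(-0.1667) + (-1.1667)·(-1.1667) + (0.8333)·(0.8333) + (0.8333)·(0.8333) + (-0.1667)·(-0.1667)) / 5 = 2.8333/5 = 0.5667
  S[A,B] = ((-0.1667)·(0.8333) + (-0.1667)·(0.8333) + (-1.1667)·(-0.1667) + (0.8333)·(-0.1667) + (0.8333)·(1.8333) + (-0.1667)·(-3.1667)) / 5 = 1.8333/5 = 0.3667
  S[A,C] = ((-0.1667)·(-2.8333) + (-0.1667)·(1.1667) + (-1.1667)·(-2.8333) + (0.8333)·(2.1667) + (0.8333)·(3.1667) + (-0.1667)·(-0.8333)) / 5 = 8.1667/5 = 1.6333
  S[B,B] = ((0.8333)·(0.8333) + (0.8333)·(0.8333) + (-0.1667)·(-0.1667) + (-0.1667)·(-0.1667) + (1.8333)·(1.8333) + (-3.1667)·(-3.1667)) / 5 = 14.8333/5 = 2.9667
  S[B,C] = ((0.8333)·(-2.8333) + (0.8333)·(1.1667) + (-0.1667)·(-2.8333) + (-0.1667)·(2.1667) + (1.8333)·(3.1667) + (-3.1667)·(-0.8333)) / 5 = 7.1667/5 = 1.4333
  S[C,C] = ((-2.8333)·(-2.8333) + (1.1667)·(1.1667) + (-2.8333)·(-2.8333) + (2.1667)·(2.1667) + (3.1667)·(3.1667) + (-0.8333)·(-0.8333)) / 5 = 32.8333/5 = 6.5667

S is symmetric (S[j,i] = S[i,j]). Assembling:

S = [[0.5667, 0.3667, 1.6333],
 [0.3667, 2.9667, 1.4333],
 [1.6333, 1.4333, 6.5667]]


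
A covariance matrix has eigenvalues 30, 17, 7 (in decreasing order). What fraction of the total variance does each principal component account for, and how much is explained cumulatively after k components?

Step 1 — total variance = trace(Sigma) = Σ λ_i = 30 + 17 + 7 = 54.

Step 2 — fraction explained by component i = λ_i / Σ λ:
  PC1: 30/54 = 0.5556
  PC2: 17/54 = 0.3148
  PC3: 7/54 = 0.1296

Step 3 — cumulative fraction after k components = (λ_1 + ... + λ_k) / Σ λ:
  k = 1: 30/54 = 0.5556
  k = 2: (30 + 17)/54 = 47/54 = 0.8704
  k = 3: (30 + 17 + 7)/54 = 54/54 = 1

Summary (fraction, with percent):

explained: PC1 0.5556 (55.56%), PC2 0.3148 (31.48%), PC3 0.1296 (12.96%);  cumulative: 0.5556, 0.8704, 1


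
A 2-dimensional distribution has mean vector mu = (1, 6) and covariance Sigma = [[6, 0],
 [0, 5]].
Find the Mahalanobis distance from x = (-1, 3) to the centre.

Step 1 — centre the observation: (x - mu) = (-2, -3).

Step 2 — invert Sigma. det(Sigma) = 6·5 - (0)² = 30.
  Sigma^{-1} = (1/det) · [[d, -b], [-b, a]] = [[0.1667, 0],
 [0, 0.2]].

Step 3 — form the quadratic (x - mu)^T · Sigma^{-1} · (x - mu):
  Sigma^{-1} · (x - mu) = (-0.3333, -0.6).
  (x - mu)^T · [Sigma^{-1} · (x - mu)] = (-2)·(-0.3333) + (-3)·(-0.6) = 2.4667.

Step 4 — take square root: d = √(2.4667) ≈ 1.5706.

d(x, mu) = √(2.4667) ≈ 1.5706


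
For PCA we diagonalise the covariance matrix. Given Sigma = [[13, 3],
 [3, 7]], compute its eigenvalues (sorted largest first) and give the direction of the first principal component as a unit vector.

Step 1 — characteristic polynomial of 2×2 Sigma:
  det(Sigma - λI) = λ² - trace · λ + det = 0.
  trace = 13 + 7 = 20, det = 13·7 - (3)² = 82.
Step 2 — discriminant:
  Δ = trace² - 4·det = 400 - 328 = 72.
Step 3 — eigenvalues:
  λ = (trace ± √Δ)/2 = (20 ± 8.4853)/2,
  λ_1 = 14.2426,  λ_2 = 5.7574.

Step 4 — unit eigenvector for λ_1: solve (Sigma - λ_1 I)v = 0. First row:
  (13 - 14.2426)·v_x + (3)·v_y = 0, i.e. (-1.2426)·v_x + (3)·v_y = 0,
  so v ∝ (b, λ_1 - a) = (3, 1.2426) = u.
  ||u|| = √((3)² + (1.2426)²) = √(10.5442) ≈ 3.2472,
  v_1 = u/||u|| ≈ (0.9239, 0.3827) (||v_1|| = 1).

λ_1 = 14.2426,  λ_2 = 5.7574;  v_1 ≈ (0.9239, 0.3827)


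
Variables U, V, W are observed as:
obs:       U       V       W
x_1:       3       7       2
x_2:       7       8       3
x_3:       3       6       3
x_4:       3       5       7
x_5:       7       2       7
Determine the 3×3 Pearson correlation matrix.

Step 1 — column means:
  mean(U) = (3 + 7 + 3 + 3 + 7) / 5 = 23/5 = 4.6
  mean(V) = (7 + 8 + 6 + 5 + 2) / 5 = 28/5 = 5.6
  mean(W) = (2 + 3 + 3 + 7 + 7) / 5 = 22/5 = 4.4

Step 2 — sample variances and covariances s[i,j] = (1/(n-1)) · Σ_k (x_{k,i} - mean_i) · (x_{k,j} - mean_j), with n-1 = 4:
  s[U,U] = ((-1.6)·(-1.6) + (2.4)·(2.4) + (-1.6)·(-1.6) + (-1.6)·(-1.6) + (2.4)·(2.4)) / 4 = 19.2/4 = 4.8
  s[U,V] = ((-1.6)·(1.4) + (2.4)·(2.4) + (-1.6)·(0.4) + (-1.6)·(-0.6) + (2.4)·(-3.6)) / 4 = -4.8/4 = -1.2
  s[U,W] = ((-1.6)·(-2.4) + (2.4)·(-1.4) + (-1.6)·(-1.4) + (-1.6)·(2.6) + (2.4)·(2.6)) / 4 = 4.8/4 = 1.2
  s[V,V] = ((1.4)·(1.4) + (2.4)·(2.4) + (0.4)·(0.4) + (-0.6)·(-0.6) + (-3.6)·(-3.6)) / 4 = 21.2/4 = 5.3
  s[V,W] = ((1.4)·(-2.4) + (2.4)·(-1.4) + (0.4)·(-1.4) + (-0.6)·(2.6) + (-3.6)·(2.6)) / 4 = -18.2/4 = -4.55
  s[W,W] = ((-2.4)·(-2.4) + (-1.4)·(-1.4) + (-1.4)·(-1.4) + (2.6)·(2.6) + (2.6)·(2.6)) / 4 = 23.2/4 = 5.8
  Sample standard deviations s_i = √(s[i,i]):
  s(U) = √(4.8) = 2.1909
  s(V) = √(5.3) = 2.3022
  s(W) = √(5.8) = 2.4083

Step 3 — r_{ij} = s_{ij} / (s_i · s_j):
  r[U,U] = 1 (diagonal).
  r[U,V] = -1.2 / (2.1909 · 2.3022) = -1.2 / 5.0438 = -0.2379
  r[U,W] = 1.2 / (2.1909 · 2.4083) = 1.2 / 5.2764 = 0.2274
  r[V,V] = 1 (diagonal).
  r[V,W] = -4.55 / (2.3022 · 2.4083) = -4.55 / 5.5444 = -0.8207
  r[W,W] = 1 (diagonal).

R is symmetric with unit diagonal. Assembling:

R = [[1, -0.2379, 0.2274],
 [-0.2379, 1, -0.8207],
 [0.2274, -0.8207, 1]]


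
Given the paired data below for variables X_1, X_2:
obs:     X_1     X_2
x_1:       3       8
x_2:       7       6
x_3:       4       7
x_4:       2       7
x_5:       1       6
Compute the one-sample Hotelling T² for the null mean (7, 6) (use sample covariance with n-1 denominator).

Step 1 — sample mean vector:
  mean(X_1) = (3 + 7 + 4 + 2 + 1) / 5 = 17/5 = 3.4
  mean(X_2) = (8 + 6 + 7 + 7 + 6) / 5 = 34/5 = 6.8
  x̄ = (3.4, 6.8),  deviation x̄ - mu_0 = (3.4, 6.8) - (7, 6) = (-3.6, 0.8).

Step 2 — sample covariance matrix, S[i,j] = (1/(n-1)) · Σ_k (x_{k,i} - mean_i) · (x_{k,j} - mean_j), divisor n-1 = 4:
  S[X_1,X_1] = ((-0.4)·(-0.4) + (3.6)·(3.6) + (0.6)·(0.6) + (-1.4)·(-1.4) + (-2.4)·(-2.4)) / 4 = 21.2/4 = 5.3
  S[X_1,X_2] = ((-0.4)·(1.2) + (3.6)·(-0.8) + (0.6)·(0.2) + (-1.4)·(0.2) + (-2.4)·(-0.8)) / 4 = -1.6/4 = -0.4
  S[X_2,X_2] = ((1.2)·(1.2) + (-0.8)·(-0.8) + (0.2)·(0.2) + (0.2)·(0.2) + (-0.8)·(-0.8)) / 4 = 2.8/4 = 0.7
  S = [[5.3, -0.4],
 [-0.4, 0.7]].

Step 3 — invert S. det(S) = 5.3·0.7 - (-0.4)² = 3.55.
  S^{-1} = (1/det) · [[d, -b], [-b, a]] = [[0.1972, 0.1127],
 [0.1127, 1.493]].

Step 4 — quadratic form (x̄ - mu_0)^T · S^{-1} · (x̄ - mu_0):
  S^{-1} · (x̄ - mu_0) = (-0.6197, 0.7887),
  (x̄ - mu_0)^T · [...] = (-3.6)·(-0.6197) + (0.8)·(0.7887) = 2.862.

Step 5 — scale by n: T² = 5 · 2.862 = 14.3099.

T² ≈ 14.3099


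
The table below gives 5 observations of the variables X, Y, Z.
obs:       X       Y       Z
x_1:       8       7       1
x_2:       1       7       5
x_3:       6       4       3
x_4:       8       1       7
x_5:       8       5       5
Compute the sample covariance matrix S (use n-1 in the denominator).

Step 1 — column means:
  mean(X) = (8 + 1 + 6 + 8 + 8) / 5 = 31/5 = 6.2
  mean(Y) = (7 + 7 + 4 + 1 + 5) / 5 = 24/5 = 4.8
  mean(Z) = (1 + 5 + 3 + 7 + 5) / 5 = 21/5 = 4.2

Step 2 — sample covariance S[i,j] = (1/(n-1)) · Σ_k (x_{k,i} - mean_i) · (x_{k,j} - mean_j), with n-1 = 4.
  S[X,X] = ((1.8)·(1.8) + (-5.2)·(-5.2) + (-0.2)·(-0.2) + (1.8)·(1.8) + (1.8)·(1.8)) / 4 = 36.8/4 = 9.2
  S[X,Y] = ((1.8)·(2.2) + (-5.2)·(2.2) + (-0.2)·(-0.8) + (1.8)·(-3.8) + (1.8)·(0.2)) / 4 = -13.8/4 = -3.45
  S[X,Z] = ((1.8)·(-3.2) + (-5.2)·(0.8) + (-0.2)·(-1.2) + (1.8)·(2.8) + (1.8)·(0.8)) / 4 = -3.2/4 = -0.8
  S[Y,Y] = ((2.2)·(2.2) + (2.2)·(2.2) + (-0.8)·(-0.8) + (-3.8)·(-3.8) + (0.2)·(0.2)) / 4 = 24.8/4 = 6.2
  S[Y,Z] = ((2.2)·(-3.2) + (2.2)·(0.8) + (-0.8)·(-1.2) + (-3.8)·(2.8) + (0.2)·(0.8)) / 4 = -14.8/4 = -3.7
  S[Z,Z] = ((-3.2)·(-3.2) + (0.8)·(0.8) + (-1.2)·(-1.2) + (2.8)·(2.8) + (0.8)·(0.8)) / 4 = 20.8/4 = 5.2

S is symmetric (S[j,i] = S[i,j]). Assembling:

S = [[9.2, -3.45, -0.8],
 [-3.45, 6.2, -3.7],
 [-0.8, -3.7, 5.2]]


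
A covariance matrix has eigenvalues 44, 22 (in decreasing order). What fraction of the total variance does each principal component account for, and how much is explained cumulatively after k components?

Step 1 — total variance = trace(Sigma) = Σ λ_i = 44 + 22 = 66.

Step 2 — fraction explained by component i = λ_i / Σ λ:
  PC1: 44/66 = 0.6667
  PC2: 22/66 = 0.3333

Step 3 — cumulative fraction after k components = (λ_1 + ... + λ_k) / Σ λ:
  k = 1: 44/66 = 0.6667
  k = 2: (44 + 22)/66 = 66/66 = 1

Summary (fraction, with percent):

explained: PC1 0.6667 (66.67%), PC2 0.3333 (33.33%);  cumulative: 0.6667, 1


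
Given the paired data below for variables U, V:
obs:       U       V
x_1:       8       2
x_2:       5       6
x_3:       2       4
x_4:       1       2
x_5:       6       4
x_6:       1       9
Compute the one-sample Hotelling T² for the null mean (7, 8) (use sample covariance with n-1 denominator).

Step 1 — sample mean vector:
  mean(U) = (8 + 5 + 2 + 1 + 6 + 1) / 6 = 23/6 = 3.8333
  mean(V) = (2 + 6 + 4 + 2 + 4 + 9) / 6 = 27/6 = 4.5
  x̄ = (3.8333, 4.5),  deviation x̄ - mu_0 = (3.8333, 4.5) - (7, 8) = (-3.1667, -3.5).

Step 2 — sample covariance matrix, S[i,j] = (1/(n-1)) · Σ_k (x_{k,i} - mean_i) · (x_{k,j} - mean_j), divisor n-1 = 5:
  S[U,U] = ((4.1667)·(4.1667) + (1.1667)·(1.1667) + (-1.8333)·(-1.8333) + (-2.8333)·(-2.8333) + (2.1667)·(2.1667) + (-2.8333)·(-2.8333)) / 5 = 42.8333/5 = 8.5667
  S[U,V] = ((4.1667)·(-2.5) + (1.1667)·(1.5) + (-1.8333)·(-0.5) + (-2.8333)·(-2.5) + (2.1667)·(-0.5) + (-2.8333)·(4.5)) / 5 = -14.5/5 = -2.9
  S[V,V] = ((-2.5)·(-2.5) + (1.5)·(1.5) + (-0.5)·(-0.5) + (-2.5)·(-2.5) + (-0.5)·(-0.5) + (4.5)·(4.5)) / 5 = 35.5/5 = 7.1
  S = [[8.5667, -2.9],
 [-2.9, 7.1]].

Step 3 — invert S. det(S) = 8.5667·7.1 - (-2.9)² = 52.4133.
  S^{-1} = (1/det) · [[d, -b], [-b, a]] = [[0.1355, 0.0553],
 [0.0553, 0.1634]].

Step 4 — quadratic form (x̄ - mu_0)^T · S^{-1} · (x̄ - mu_0):
  S^{-1} · (x̄ - mu_0) = (-0.6226, -0.7473),
  (x̄ - mu_0)^T · [...] = (-3.1667)·(-0.6226) + (-3.5)·(-0.7473) = 4.587.

Step 5 — scale by n: T² = 6 · 4.587 = 27.5223.

T² ≈ 27.5223


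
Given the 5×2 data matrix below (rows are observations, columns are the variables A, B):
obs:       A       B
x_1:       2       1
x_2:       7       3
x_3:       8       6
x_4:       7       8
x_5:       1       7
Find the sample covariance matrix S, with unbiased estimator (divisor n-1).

Step 1 — column means:
  mean(A) = (2 + 7 + 8 + 7 + 1) / 5 = 25/5 = 5
  mean(B) = (1 + 3 + 6 + 8 + 7) / 5 = 25/5 = 5

Step 2 — sample covariance S[i,j] = (1/(n-1)) · Σ_k (x_{k,i} - mean_i) · (x_{k,j} - mean_j), with n-1 = 4.
  S[A,A] = ((-3)·(-3) + (2)·(2) + (3)·(3) + (2)·(2) + (-4)·(-4)) / 4 = 42/4 = 10.5
  S[A,B] = ((-3)·(-4) + (2)·(-2) + (3)·(1) + (2)·(3) + (-4)·(2)) / 4 = 9/4 = 2.25
  S[B,B] = ((-4)·(-4) + (-2)·(-2) + (1)·(1) + (3)·(3) + (2)·(2)) / 4 = 34/4 = 8.5

S is symmetric (S[j,i] = S[i,j]). Assembling:

S = [[10.5, 2.25],
 [2.25, 8.5]]


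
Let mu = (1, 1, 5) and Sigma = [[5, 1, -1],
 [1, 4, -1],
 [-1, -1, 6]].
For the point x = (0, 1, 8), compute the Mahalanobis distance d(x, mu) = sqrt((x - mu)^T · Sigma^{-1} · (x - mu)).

Step 1 — centre the observation: (x - mu) = (-1, 0, 3).

Step 2 — invert Sigma (cofactor / det for 3×3, or solve directly):
  Sigma^{-1} = [[0.215, -0.0467, 0.028],
 [-0.0467, 0.271, 0.0374],
 [0.028, 0.0374, 0.1776]].

Step 3 — form the quadratic (x - mu)^T · Sigma^{-1} · (x - mu):
  Sigma^{-1} · (x - mu) = (-0.1308, 0.1589, 0.5047).
  (x - mu)^T · [Sigma^{-1} · (x - mu)] = (-1)·(-0.1308) + (0)·(0.1589) + (3)·(0.5047) = 1.6449.

Step 4 — take square root: d = √(1.6449) ≈ 1.2825.

d(x, mu) = √(1.6449) ≈ 1.2825


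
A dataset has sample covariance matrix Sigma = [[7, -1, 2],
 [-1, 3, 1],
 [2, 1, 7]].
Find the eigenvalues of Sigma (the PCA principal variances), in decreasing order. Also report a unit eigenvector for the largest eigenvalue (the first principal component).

Step 1 — characteristic polynomial p(λ) = det(λI - Sigma) = λ³ - tr·λ² + c_1·λ - det, where tr = trace, c_1 = sum of the principal 2×2 minors, det = det(Sigma):
  tr = 7 + 3 + 7 = 17,
  c_1 = (7·3 - (-1)²) + (7·7 - (2)²) + (3·7 - (1)²) = 20 + 45 + 20 = 85,
  det = 7·(3·7 - (1)²) - (-1)·((-1)·7 - (1)·(2)) + (2)·((-1)·(1) - 3·(2)) = 7·(20) - (-1)·(-9) + (2)·(-7) = 117.
  So p(λ) = λ³ - 17λ² + 85λ - 117.
Step 2 — look for an integer root (rational root theorem: any rational root is an integer divisor of 117). Testing λ = 9:
  p(9) = 729 - 1377 + 765 - 117 = 0  ✓
  Dividing out (λ - 9): p(λ) = (λ - 9)(λ² - 8λ + 13).
Step 3 — remaining eigenvalues from the quadratic λ² - 8λ + 13 = 0:
  Δ = 8² - 4·13 = 64 - 52 = 12,  λ = (8 ± √12)/2 = (8 ± 3.4641)/2 ≈ 5.7321 or 2.2679.
  Sorted: λ_1 = 9,  λ_2 = 5.7321,  λ_3 = 2.2679  (check: sum = 17 = tr ✓).

Step 4 — unit eigenvector for λ_1 = 9: v spans the null space of (Sigma - λ_1 I), whose rows are
  r_1 = (-2, -1, 2),  r_2 = (-1, -6, 1),  r_3 = (2, 1, -2).
  v is orthogonal to every row, so take v ∝ r_1 × r_2 = ((-1)·(1) - (2)·(-6), (2)·(-1) - (-2)·(1), (-2)·(-6) - (-1)·(-1)) = (11, 0, 11).
  Rescale (divide by 11): u = (1, 0, 1).
  ||u|| = √((1)² + (0)² + (1)²) = √(2) ≈ 1.4142,  v_1 = u/||u|| ≈ (0.7071, 0, 0.7071) (||v_1|| = 1).

λ_1 = 9,  λ_2 = 5.7321,  λ_3 = 2.2679;  v_1 ≈ (0.7071, 0, 0.7071)


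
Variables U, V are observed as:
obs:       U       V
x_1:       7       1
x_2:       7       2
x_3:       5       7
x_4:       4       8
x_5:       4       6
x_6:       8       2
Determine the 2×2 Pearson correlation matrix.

Step 1 — column means:
  mean(U) = (7 + 7 + 5 + 4 + 4 + 8) / 6 = 35/6 = 5.8333
  mean(V) = (1 + 2 + 7 + 8 + 6 + 2) / 6 = 26/6 = 4.3333

Step 2 — sample variances and covariances s[i,j] = (1/(n-1)) · Σ_k (x_{k,i} - mean_i) · (x_{k,j} - mean_j), with n-1 = 5:
  s[U,U] = ((1.1667)·(1.1667) + (1.1667)·(1.1667) + (-0.8333)·(-0.8333) + (-1.8333)·(-1.8333) + (-1.8333)·(-1.8333) + (2.1667)·(2.1667)) / 5 = 14.8333/5 = 2.9667
  s[U,V] = ((1.1667)·(-3.3333) + (1.1667)·(-2.3333) + (-0.8333)·(2.6667) + (-1.8333)·(3.6667) + (-1.8333)·(1.6667) + (2.1667)·(-2.3333)) / 5 = -23.6667/5 = -4.7333
  s[V,V] = ((-3.3333)·(-3.3333) + (-2.3333)·(-2.3333) + (2.6667)·(2.6667) + (3.6667)·(3.6667) + (1.6667)·(1.6667) + (-2.3333)·(-2.3333)) / 5 = 45.3333/5 = 9.0667
  Sample standard deviations s_i = √(s[i,i]):
  s(U) = √(2.9667) = 1.7224
  s(V) = √(9.0667) = 3.0111

Step 3 — r_{ij} = s_{ij} / (s_i · s_j):
  r[U,U] = 1 (diagonal).
  r[U,V] = -4.7333 / (1.7224 · 3.0111) = -4.7333 / 5.1863 = -0.9127
  r[V,V] = 1 (diagonal).

R is symmetric with unit diagonal. Assembling:

R = [[1, -0.9127],
 [-0.9127, 1]]


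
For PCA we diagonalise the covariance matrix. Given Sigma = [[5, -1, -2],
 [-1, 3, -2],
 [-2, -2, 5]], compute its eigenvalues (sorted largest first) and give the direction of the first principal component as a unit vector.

Step 1 — characteristic polynomial p(λ) = det(λI - Sigma) = λ³ - tr·λ² + c_1·λ - det, where tr = trace, c_1 = sum of the principal 2×2 minors, det = det(Sigma):
  tr = 5 + 3 + 5 = 13,
  c_1 = (5·3 - (-1)²) + (5·5 - (-2)²) + (3·5 - (-2)²) = 14 + 21 + 11 = 46,
  det = 5·(3·5 - (-2)²) - (-1)·((-1)·5 - (-2)·(-2)) + (-2)·((-1)·(-2) - 3·(-2)) = 5·(11) - (-1)·(-9) + (-2)·(8) = 30.
  So p(λ) = λ³ - 13λ² + 46λ - 30.
Step 2 — look for an integer root (rational root theorem: any rational root is an integer divisor of 30). Testing λ = 5:
  p(5) = 125 - 325 + 230 - 30 = 0  ✓
  Dividing out (λ - 5): p(λ) = (λ - 5)(λ² - 8λ + 6).
Step 3 — remaining eigenvalues from the quadratic λ² - 8λ + 6 = 0:
  Δ = 8² - 4·6 = 64 - 24 = 40,  λ = (8 ± √40)/2 = (8 ± 6.3246)/2 ≈ 7.1623 or 0.8377.
  Sorted: λ_1 = 7.1623,  λ_2 = 5,  λ_3 = 0.8377  (check: sum = 13 = tr ✓).

Step 4 — unit eigenvector for λ_1 ≈ 7.1623: v spans the null space of (Sigma - λ_1 I), whose rows are
  r_1 = (-2.1623, -1, -2),  r_2 = (-1, -4.1623, -2),  r_3 = (-2, -2, -2.1623).
  v is orthogonal to every row, so take v ∝ r_1 × r_2 = ((-1)·(-2) - (-2)·(-4.1623), (-2)·(-1) - (-2.1623)·(-2), (-2.1623)·(-4.1623) - (-1)·(-1)) ≈ (-6.3246, -2.3246, 8).
  Rescale (multiply by -1 so the first nonzero entry is positive): u = (6.3246, 2.3246, -8).
  ||u|| = √((6.3246)² + (2.3246)² + (-8)²) = √(109.4036) ≈ 10.4596,  v_1 = u/||u|| ≈ (0.6047, 0.2222, -0.7648) (||v_1|| = 1).

λ_1 = 7.1623,  λ_2 = 5,  λ_3 = 0.8377;  v_1 ≈ (0.6047, 0.2222, -0.7648)


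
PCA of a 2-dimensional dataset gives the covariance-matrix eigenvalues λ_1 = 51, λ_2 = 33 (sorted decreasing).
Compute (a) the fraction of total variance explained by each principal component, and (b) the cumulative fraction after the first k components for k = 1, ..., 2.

Step 1 — total variance = trace(Sigma) = Σ λ_i = 51 + 33 = 84.

Step 2 — fraction explained by component i = λ_i / Σ λ:
  PC1: 51/84 = 0.6071
  PC2: 33/84 = 0.3929

Step 3 — cumulative fraction after k components = (λ_1 + ... + λ_k) / Σ λ:
  k = 1: 51/84 = 0.6071
  k = 2: (51 + 33)/84 = 84/84 = 1

Summary (fraction, with percent):

explained: PC1 0.6071 (60.71%), PC2 0.3929 (39.29%);  cumulative: 0.6071, 1


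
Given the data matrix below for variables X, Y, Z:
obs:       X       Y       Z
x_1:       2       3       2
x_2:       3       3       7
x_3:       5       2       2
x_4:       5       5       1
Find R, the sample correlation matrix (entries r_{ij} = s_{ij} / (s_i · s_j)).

Step 1 — column means:
  mean(X) = (2 + 3 + 5 + 5) / 4 = 15/4 = 3.75
  mean(Y) = (3 + 3 + 2 + 5) / 4 = 13/4 = 3.25
  mean(Z) = (2 + 7 + 2 + 1) / 4 = 12/4 = 3

Step 2 — sample variances and covariances s[i,j] = (1/(n-1)) · Σ_k (x_{k,i} - mean_i) · (x_{k,j} - mean_j), with n-1 = 3:
  s[X,X] = ((-1.75)·(-1.75) + (-0.75)·(-0.75) + (1.25)·(1.25) + (1.25)·(1.25)) / 3 = 6.75/3 = 2.25
  s[X,Y] = ((-1.75)·(-0.25) + (-0.75)·(-0.25) + (1.25)·(-1.25) + (1.25)·(1.75)) / 3 = 1.25/3 = 0.4167
  s[X,Z] = ((-1.75)·(-1) + (-0.75)·(4) + (1.25)·(-1) + (1.25)·(-2)) / 3 = -5/3 = -1.6667
  s[Y,Y] = ((-0.25)·(-0.25) + (-0.25)·(-0.25) + (-1.25)·(-1.25) + (1.75)·(1.75)) / 3 = 4.75/3 = 1.5833
  s[Y,Z] = ((-0.25)·(-1) + (-0.25)·(4) + (-1.25)·(-1) + (1.75)·(-2)) / 3 = -3/3 = -1
  s[Z,Z] = ((-1)·(-1) + (4)·(4) + (-1)·(-1) + (-2)·(-2)) / 3 = 22/3 = 7.3333
  Sample standard deviations s_i = √(s[i,i]):
  s(X) = √(2.25) = 1.5
  s(Y) = √(1.5833) = 1.2583
  s(Z) = √(7.3333) = 2.708

Step 3 — r_{ij} = s_{ij} / (s_i · s_j):
  r[X,X] = 1 (diagonal).
  r[X,Y] = 0.4167 / (1.5 · 1.2583) = 0.4167 / 1.8875 = 0.2208
  r[X,Z] = -1.6667 / (1.5 · 2.708) = -1.6667 / 4.062 = -0.4103
  r[Y,Y] = 1 (diagonal).
  r[Y,Z] = -1 / (1.2583 · 2.708) = -1 / 3.4075 = -0.2935
  r[Z,Z] = 1 (diagonal).

R is symmetric with unit diagonal. Assembling:

R = [[1, 0.2208, -0.4103],
 [0.2208, 1, -0.2935],
 [-0.4103, -0.2935, 1]]


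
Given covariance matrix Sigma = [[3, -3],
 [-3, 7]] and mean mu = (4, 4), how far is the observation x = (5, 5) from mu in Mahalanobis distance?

Step 1 — centre the observation: (x - mu) = (1, 1).

Step 2 — invert Sigma. det(Sigma) = 3·7 - (-3)² = 12.
  Sigma^{-1} = (1/det) · [[d, -b], [-b, a]] = [[0.5833, 0.25],
 [0.25, 0.25]].

Step 3 — form the quadratic (x - mu)^T · Sigma^{-1} · (x - mu):
  Sigma^{-1} · (x - mu) = (0.8333, 0.5).
  (x - mu)^T · [Sigma^{-1} · (x - mu)] = (1)·(0.8333) + (1)·(0.5) = 1.3333.

Step 4 — take square root: d = √(1.3333) ≈ 1.1547.

d(x, mu) = √(1.3333) ≈ 1.1547


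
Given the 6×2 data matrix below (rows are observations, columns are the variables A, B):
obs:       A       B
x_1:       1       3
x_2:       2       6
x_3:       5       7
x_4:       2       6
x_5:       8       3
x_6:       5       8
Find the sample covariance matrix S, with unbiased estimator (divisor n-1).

Step 1 — column means:
  mean(A) = (1 + 2 + 5 + 2 + 8 + 5) / 6 = 23/6 = 3.8333
  mean(B) = (3 + 6 + 7 + 6 + 3 + 8) / 6 = 33/6 = 5.5

Step 2 — sample covariance S[i,j] = (1/(n-1)) · Σ_k (x_{k,i} - mean_i) · (x_{k,j} - mean_j), with n-1 = 5.
  S[A,A] = ((-2.8333)·(-2.8333) + (-1.8333)·(-1.8333) + (1.1667)·(1.1667) + (-1.8333)·(-1.8333) + (4.1667)·(4.1667) + (1.1667)·(1.1667)) / 5 = 34.8333/5 = 6.9667
  S[A,B] = ((-2.8333)·(-2.5) + (-1.8333)·(0.5) + (1.1667)·(1.5) + (-1.8333)·(0.5) + (4.1667)·(-2.5) + (1.1667)·(2.5)) / 5 = -0.5/5 = -0.1
  S[B,B] = ((-2.5)·(-2.5) + (0.5)·(0.5) + (1.5)·(1.5) + (0.5)·(0.5) + (-2.5)·(-2.5) + (2.5)·(2.5)) / 5 = 21.5/5 = 4.3

S is symmetric (S[j,i] = S[i,j]). Assembling:

S = [[6.9667, -0.1],
 [-0.1, 4.3]]


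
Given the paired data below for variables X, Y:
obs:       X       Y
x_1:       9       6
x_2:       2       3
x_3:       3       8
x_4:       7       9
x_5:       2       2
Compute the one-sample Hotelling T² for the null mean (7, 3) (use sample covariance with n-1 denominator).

Step 1 — sample mean vector:
  mean(X) = (9 + 2 + 3 + 7 + 2) / 5 = 23/5 = 4.6
  mean(Y) = (6 + 3 + 8 + 9 + 2) / 5 = 28/5 = 5.6
  x̄ = (4.6, 5.6),  deviation x̄ - mu_0 = (4.6, 5.6) - (7, 3) = (-2.4, 2.6).

Step 2 — sample covariance matrix, S[i,j] = (1/(n-1)) · Σ_k (x_{k,i} - mean_i) · (x_{k,j} - mean_j), divisor n-1 = 4:
  S[X,X] = ((4.4)·(4.4) + (-2.6)·(-2.6) + (-1.6)·(-1.6) + (2.4)·(2.4) + (-2.6)·(-2.6)) / 4 = 41.2/4 = 10.3
  S[X,Y] = ((4.4)·(0.4) + (-2.6)·(-2.6) + (-1.6)·(2.4) + (2.4)·(3.4) + (-2.6)·(-3.6)) / 4 = 22.2/4 = 5.55
  S[Y,Y] = ((0.4)·(0.4) + (-2.6)·(-2.6) + (2.4)·(2.4) + (3.4)·(3.4) + (-3.6)·(-3.6)) / 4 = 37.2/4 = 9.3
  S = [[10.3, 5.55],
 [5.55, 9.3]].

Step 3 — invert S. det(S) = 10.3·9.3 - (5.55)² = 64.9875.
  S^{-1} = (1/det) · [[d, -b], [-b, a]] = [[0.1431, -0.0854],
 [-0.0854, 0.1585]].

Step 4 — quadratic form (x̄ - mu_0)^T · S^{-1} · (x̄ - mu_0):
  S^{-1} · (x̄ - mu_0) = (-0.5655, 0.617),
  (x̄ - mu_0)^T · [...] = (-2.4)·(-0.5655) + (2.6)·(0.617) = 2.9615.

Step 5 — scale by n: T² = 5 · 2.9615 = 14.8075.

T² ≈ 14.8075


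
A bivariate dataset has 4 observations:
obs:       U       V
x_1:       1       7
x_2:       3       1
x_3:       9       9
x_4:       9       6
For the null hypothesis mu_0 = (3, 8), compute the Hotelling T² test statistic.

Step 1 — sample mean vector:
  mean(U) = (1 + 3 + 9 + 9) / 4 = 22/4 = 5.5
  mean(V) = (7 + 1 + 9 + 6) / 4 = 23/4 = 5.75
  x̄ = (5.5, 5.75),  deviation x̄ - mu_0 = (5.5, 5.75) - (3, 8) = (2.5, -2.25).

Step 2 — sample covariance matrix, S[i,j] = (1/(n-1)) · Σ_k (x_{k,i} - mean_i) · (x_{k,j} - mean_j), divisor n-1 = 3:
  S[U,U] = ((-4.5)·(-4.5) + (-2.5)·(-2.5) + (3.5)·(3.5) + (3.5)·(3.5)) / 3 = 51/3 = 17
  S[U,V] = ((-4.5)·(1.25) + (-2.5)·(-4.75) + (3.5)·(3.25) + (3.5)·(0.25)) / 3 = 18.5/3 = 6.1667
  S[V,V] = ((1.25)·(1.25) + (-4.75)·(-4.75) + (3.25)·(3.25) + (0.25)·(0.25)) / 3 = 34.75/3 = 11.5833
  S = [[17, 6.1667],
 [6.1667, 11.5833]].

Step 3 — invert S. det(S) = 17·11.5833 - (6.1667)² = 158.8889.
  S^{-1} = (1/det) · [[d, -b], [-b, a]] = [[0.0729, -0.0388],
 [-0.0388, 0.107]].

Step 4 — quadratic form (x̄ - mu_0)^T · S^{-1} · (x̄ - mu_0):
  S^{-1} · (x̄ - mu_0) = (0.2696, -0.3378),
  (x̄ - mu_0)^T · [...] = (2.5)·(0.2696) + (-2.25)·(-0.3378) = 1.4339.

Step 5 — scale by n: T² = 4 · 1.4339 = 5.7357.

T² ≈ 5.7357


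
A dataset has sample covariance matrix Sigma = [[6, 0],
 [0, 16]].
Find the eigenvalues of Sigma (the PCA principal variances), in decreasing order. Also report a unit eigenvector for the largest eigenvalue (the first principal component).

Step 1 — characteristic polynomial of 2×2 Sigma:
  det(Sigma - λI) = λ² - trace · λ + det = 0.
  trace = 6 + 16 = 22, det = 6·16 - (0)² = 96.
Step 2 — discriminant:
  Δ = trace² - 4·det = 484 - 384 = 100.
Step 3 — eigenvalues:
  λ = (trace ± √Δ)/2 = (22 ± 10)/2,
  λ_1 = 16,  λ_2 = 6.

Step 4 — unit eigenvector for λ_1: Sigma is diagonal, so its eigenvectors are the coordinate axes. λ_1 = 16 is the diagonal entry on the second coordinate axis, hence
  v_1 = (0, 1) (||v_1|| = 1).

λ_1 = 16,  λ_2 = 6;  v_1 ≈ (0, 1)


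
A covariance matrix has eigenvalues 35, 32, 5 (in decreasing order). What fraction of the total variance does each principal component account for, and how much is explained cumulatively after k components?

Step 1 — total variance = trace(Sigma) = Σ λ_i = 35 + 32 + 5 = 72.

Step 2 — fraction explained by component i = λ_i / Σ λ:
  PC1: 35/72 = 0.4861
  PC2: 32/72 = 0.4444
  PC3: 5/72 = 0.0694

Step 3 — cumulative fraction after k components = (λ_1 + ... + λ_k) / Σ λ:
  k = 1: 35/72 = 0.4861
  k = 2: (35 + 32)/72 = 67/72 = 0.9306
  k = 3: (35 + 32 + 5)/72 = 72/72 = 1

Summary (fraction, with percent):

explained: PC1 0.4861 (48.61%), PC2 0.4444 (44.44%), PC3 0.0694 (6.94%);  cumulative: 0.4861, 0.9306, 1


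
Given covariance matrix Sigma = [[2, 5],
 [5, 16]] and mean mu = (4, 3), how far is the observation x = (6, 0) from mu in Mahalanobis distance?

Step 1 — centre the observation: (x - mu) = (2, -3).

Step 2 — invert Sigma. det(Sigma) = 2·16 - (5)² = 7.
  Sigma^{-1} = (1/det) · [[d, -b], [-b, a]] = [[2.2857, -0.7143],
 [-0.7143, 0.2857]].

Step 3 — form the quadratic (x - mu)^T · Sigma^{-1} · (x - mu):
  Sigma^{-1} · (x - mu) = (6.7143, -2.2857).
  (x - mu)^T · [Sigma^{-1} · (x - mu)] = (2)·(6.7143) + (-3)·(-2.2857) = 20.2857.

Step 4 — take square root: d = √(20.2857) ≈ 4.504.

d(x, mu) = √(20.2857) ≈ 4.504


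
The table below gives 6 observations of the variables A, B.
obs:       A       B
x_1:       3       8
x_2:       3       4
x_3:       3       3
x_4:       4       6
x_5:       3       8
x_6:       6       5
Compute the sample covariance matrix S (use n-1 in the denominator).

Step 1 — column means:
  mean(A) = (3 + 3 + 3 + 4 + 3 + 6) / 6 = 22/6 = 3.6667
  mean(B) = (8 + 4 + 3 + 6 + 8 + 5) / 6 = 34/6 = 5.6667

Step 2 — sample covariance S[i,j] = (1/(n-1)) · Σ_k (x_{k,i} - mean_i) · (x_{k,j} - mean_j), with n-1 = 5.
  S[A,A] = ((-0.6667)·(-0.6667) + (-0.6667)·(-0.6667) + (-0.6667)·(-0.6667) + (0.3333)·(0.3333) + (-0.6667)·(-0.6667) + (2.3333)·(2.3333)) / 5 = 7.3333/5 = 1.4667
  S[A,B] = ((-0.6667)·(2.3333) + (-0.6667)·(-1.6667) + (-0.6667)·(-2.6667) + (0.3333)·(0.3333) + (-0.6667)·(2.3333) + (2.3333)·(-0.6667)) / 5 = -1.6667/5 = -0.3333
  S[B,B] = ((2.3333)·(2.3333) + (-1.6667)·(-1.6667) + (-2.6667)·(-2.6667) + (0.3333)·(0.3333) + (2.3333)·(2.3333) + (-0.6667)·(-0.6667)) / 5 = 21.3333/5 = 4.2667

S is symmetric (S[j,i] = S[i,j]). Assembling:

S = [[1.4667, -0.3333],
 [-0.3333, 4.2667]]


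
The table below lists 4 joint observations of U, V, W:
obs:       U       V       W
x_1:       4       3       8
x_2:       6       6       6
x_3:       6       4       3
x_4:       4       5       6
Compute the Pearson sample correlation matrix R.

Step 1 — column means:
  mean(U) = (4 + 6 + 6 + 4) / 4 = 20/4 = 5
  mean(V) = (3 + 6 + 4 + 5) / 4 = 18/4 = 4.5
  mean(W) = (8 + 6 + 3 + 6) / 4 = 23/4 = 5.75

Step 2 — sample variances and covariances s[i,j] = (1/(n-1)) · Σ_k (x_{k,i} - mean_i) · (x_{k,j} - mean_j), with n-1 = 3:
  s[U,U] = ((-1)·(-1) + (1)·(1) + (1)·(1) + (-1)·(-1)) / 3 = 4/3 = 1.3333
  s[U,V] = ((-1)·(-1.5) + (1)·(1.5) + (1)·(-0.5) + (-1)·(0.5)) / 3 = 2/3 = 0.6667
  s[U,W] = ((-1)·(2.25) + (1)·(0.25) + (1)·(-2.75) + (-1)·(0.25)) / 3 = -5/3 = -1.6667
  s[V,V] = ((-1.5)·(-1.5) + (1.5)·(1.5) + (-0.5)·(-0.5) + (0.5)·(0.5)) / 3 = 5/3 = 1.6667
  s[V,W] = ((-1.5)·(2.25) + (1.5)·(0.25) + (-0.5)·(-2.75) + (0.5)·(0.25)) / 3 = -1.5/3 = -0.5
  s[W,W] = ((2.25)·(2.25) + (0.25)·(0.25) + (-2.75)·(-2.75) + (0.25)·(0.25)) / 3 = 12.75/3 = 4.25
  Sample standard deviations s_i = √(s[i,i]):
  s(U) = √(1.3333) = 1.1547
  s(V) = √(1.6667) = 1.291
  s(W) = √(4.25) = 2.0616

Step 3 — r_{ij} = s_{ij} / (s_i · s_j):
  r[U,U] = 1 (diagonal).
  r[U,V] = 0.6667 / (1.1547 · 1.291) = 0.6667 / 1.4907 = 0.4472
  r[U,W] = -1.6667 / (1.1547 · 2.0616) = -1.6667 / 2.3805 = -0.7001
  r[V,V] = 1 (diagonal).
  r[V,W] = -0.5 / (1.291 · 2.0616) = -0.5 / 2.6615 = -0.1879
  r[W,W] = 1 (diagonal).

R is symmetric with unit diagonal. Assembling:

R = [[1, 0.4472, -0.7001],
 [0.4472, 1, -0.1879],
 [-0.7001, -0.1879, 1]]
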